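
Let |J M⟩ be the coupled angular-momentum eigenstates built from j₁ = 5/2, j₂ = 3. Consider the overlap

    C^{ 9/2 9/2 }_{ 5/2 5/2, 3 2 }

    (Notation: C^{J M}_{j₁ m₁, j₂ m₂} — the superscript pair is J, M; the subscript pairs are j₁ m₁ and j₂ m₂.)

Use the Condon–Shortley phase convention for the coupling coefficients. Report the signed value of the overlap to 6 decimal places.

triangle: 1!×4!×5!/11! = 2880/39916800
(j±m)!: 5!×0!×5!×1!×9!×0! = 5225472000
prefactor² = (2J+1)×Δ×N² = 41472000/11
  k=0: +1/(0!×1!×0!×5!×4!×0!) = 1/2880
Σ = 1/2880  ⇒  CG² = 41472000/11×(1/2880)² = 5/11
CG = +√(5/11) = +0.674200

+√(5/11) ≈ +0.674200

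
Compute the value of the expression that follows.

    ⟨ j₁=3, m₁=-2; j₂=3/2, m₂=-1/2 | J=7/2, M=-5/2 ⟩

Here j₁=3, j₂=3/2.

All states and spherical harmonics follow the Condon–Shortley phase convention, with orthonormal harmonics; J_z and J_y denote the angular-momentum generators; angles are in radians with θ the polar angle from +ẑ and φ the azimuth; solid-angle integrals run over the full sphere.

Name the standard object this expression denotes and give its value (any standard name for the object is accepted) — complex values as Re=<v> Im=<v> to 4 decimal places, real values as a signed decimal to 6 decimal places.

Clebsch–Gordan coefficient, −√(1/7) ≈ -0.377964

This is a Clebsch–Gordan (vector-coupling) coefficient.
triangle: 1!·5!·2!/9! = 240/362880
(j±m)!: 1!·5!·1!·2!·1!·6! = 172800
prefactor² = (2J+1)·Δ·N² = 6400/7
  k=0: +1/(0!·1!·5!·1!·0!·1!) = 1/120
  k=1: −1/(1!·0!·4!·0!·1!·2!) = -1/48
Σ = -1/80  ⇒  CG² = 6400/7·(-1/80)² = 1/7
CG = −√(1/7) = -0.377964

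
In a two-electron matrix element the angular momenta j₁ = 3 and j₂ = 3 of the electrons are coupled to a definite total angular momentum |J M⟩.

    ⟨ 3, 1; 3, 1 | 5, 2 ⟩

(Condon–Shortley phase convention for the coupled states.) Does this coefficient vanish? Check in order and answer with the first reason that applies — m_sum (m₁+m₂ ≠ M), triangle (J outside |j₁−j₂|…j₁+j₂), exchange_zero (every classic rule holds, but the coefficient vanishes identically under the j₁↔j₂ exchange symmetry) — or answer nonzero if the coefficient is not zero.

m-sum: m₁+m₂ = 1+1 = 2, M = 2  ✓
triangle: |j₁−j₂| = 0 ≤ J = 5 ≤ j₁+j₂ = 6  ✓
exchange: j₁=j₂ and m₁=m₂, and (−1)^(j₁+j₂−J) = (−1)^1 = −1 forces ⟨j₁m₁;j₂m₂|JM⟩ = −⟨j₂m₂;j₁m₁|JM⟩ = −⟨j₁m₁;j₂m₂|JM⟩ ⇒ the coefficient vanishes identically
Racah sum check: Σ_k collapses to 0 ⇒ CG = 0

exchange_zero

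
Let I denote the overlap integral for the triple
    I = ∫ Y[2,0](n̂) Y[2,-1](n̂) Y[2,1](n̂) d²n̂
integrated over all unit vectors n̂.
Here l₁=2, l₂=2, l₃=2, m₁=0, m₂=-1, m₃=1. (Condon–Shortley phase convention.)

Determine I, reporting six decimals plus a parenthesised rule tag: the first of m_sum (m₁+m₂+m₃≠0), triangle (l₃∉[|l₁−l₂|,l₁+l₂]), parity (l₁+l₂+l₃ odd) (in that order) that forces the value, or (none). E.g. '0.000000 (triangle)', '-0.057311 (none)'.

-0.090112 (none)

m-sum 0 ✓  L=6 even ✓  0≤2≤4 ✓
Π(2lᵢ+1) = 5×5×5 = 125
triangle coeff Δ(2,2,2) = 1/630
Σ_t [0,2]: t=0:+1/8 t=1:−1/1 t=2:+1/8 = -3/4
(3j)²=2/35 [(2 2 2; 0 0 0)], sign=-1
Σ_t [0,1]: t=0:+1/4 t=1:−1/2 = -1/4
(3j)²=1/70 [(2 2 2; 0 -1 1)], sign=+1
⇒ 4πI² = 5/49
I = (-1)√(5/49/(4π)) = -0.09011188
No selection rule forces the value: the integral is nonzero (none).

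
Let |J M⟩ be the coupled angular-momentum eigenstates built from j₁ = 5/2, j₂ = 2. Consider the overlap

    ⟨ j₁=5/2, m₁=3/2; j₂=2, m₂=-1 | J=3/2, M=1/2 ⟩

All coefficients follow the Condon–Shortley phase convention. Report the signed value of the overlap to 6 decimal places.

√[4·3!2!1!/7! · 4!1!1!3!2!1!] = √(96/35)
  +(−1)^0/∏(0,3,1,1,1,0)! = 1/6  (running 1/6)
  +(−1)^1/∏(1,2,0,0,2,1)! = -1/4  (running -1/12)
⟨..|..⟩ = √(96/35)·(-1/12) = -0.138013

−√(2/105) ≈ -0.138013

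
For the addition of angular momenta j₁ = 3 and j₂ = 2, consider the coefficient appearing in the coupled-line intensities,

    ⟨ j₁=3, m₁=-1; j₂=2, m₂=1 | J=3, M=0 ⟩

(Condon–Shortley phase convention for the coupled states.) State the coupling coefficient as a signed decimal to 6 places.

√[7·2!4!2!/9! · 2!4!3!1!3!3!] = √(96/5)
  +(−1)^1/∏(1,1,3,2,1,0)! = -1/12  (running -1/12)
  +(−1)^2/∏(2,0,2,1,2,1)! = 1/8  (running 1/24)
⟨..|..⟩ = √(96/5)·(1/24) = +0.182574

+√(1/30) = +0.182574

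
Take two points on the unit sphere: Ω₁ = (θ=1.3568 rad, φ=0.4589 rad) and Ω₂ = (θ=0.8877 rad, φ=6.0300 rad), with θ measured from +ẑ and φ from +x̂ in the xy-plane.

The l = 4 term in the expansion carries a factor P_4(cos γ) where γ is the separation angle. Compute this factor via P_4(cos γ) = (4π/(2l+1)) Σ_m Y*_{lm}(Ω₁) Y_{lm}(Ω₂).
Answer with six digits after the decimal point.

-0.405633

Summing Y*_{l m}(θ₁,φ₁)·Y_{l m}(θ₂,φ₂) over m ∈ [−4, 4]; prefactor 4π/(2·4+1) = 1.396263:
  m=-4: (-0.10561 + 0.38945j) × (0.08481 + 0.13586j) = -0.06187 + 0.01868j  (running Σ = -0.06187 + 0.01868j)
  m=-3: (0.04784 + 0.24338j) × (0.26732 + 0.25385j) = -0.04899 + 0.07720j  (running Σ = -0.11086 + 0.09589j)
  m=-2: (-0.13281 - 0.17362j) × (0.31483 + 0.17460j) = -0.01150 - 0.07785j  (running Σ = -0.12236 + 0.01804j)
  m=-1: (-0.23627 - 0.11674j) × (-0.04734 - 0.01225j) = 0.00976 + 0.00842j  (running Σ = -0.11260 + 0.02646j)
  m=0: (0.18176 + 0.00000j) × (-0.35933 + 0.00000j) = -0.06531 + 0.00000j  (running Σ = -0.17791 + 0.02646j)
  m=1: (0.23627 - 0.11674j) × (0.04734 - 0.01225j) = 0.00976 - 0.00842j  (running Σ = -0.16816 + 0.01804j)
  m=2: (-0.13281 + 0.17362j) × (0.31483 - 0.17460j) = -0.01150 + 0.07785j  (running Σ = -0.17965 + 0.09589j)
  m=3: (-0.04784 + 0.24338j) × (-0.26732 + 0.25385j) = -0.04899 - 0.07720j  (running Σ = -0.22865 + 0.01868j)
  m=4: (-0.10561 - 0.38945j) × (0.08481 - 0.13586j) = -0.06187 - 0.01868j  (running Σ = -0.29051 + 0.00000j)
Total Σ_m = -0.29051 + 0.00000j. Multiply by 1.396263: -0.40563 + 0.00000j. P_4(cos γ) = -0.405633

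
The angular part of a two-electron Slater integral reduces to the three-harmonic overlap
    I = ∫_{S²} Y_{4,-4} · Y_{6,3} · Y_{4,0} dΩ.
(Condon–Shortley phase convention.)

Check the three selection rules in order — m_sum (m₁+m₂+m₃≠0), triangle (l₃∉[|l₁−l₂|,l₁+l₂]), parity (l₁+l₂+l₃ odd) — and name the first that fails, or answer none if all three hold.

azimuthal sum: -4 + 3 + 0 = -1  ✗
2 ≤ 4 ≤ 10 (triangle on l)
L = 4 + 6 + 4 = 14 (even)

m_sum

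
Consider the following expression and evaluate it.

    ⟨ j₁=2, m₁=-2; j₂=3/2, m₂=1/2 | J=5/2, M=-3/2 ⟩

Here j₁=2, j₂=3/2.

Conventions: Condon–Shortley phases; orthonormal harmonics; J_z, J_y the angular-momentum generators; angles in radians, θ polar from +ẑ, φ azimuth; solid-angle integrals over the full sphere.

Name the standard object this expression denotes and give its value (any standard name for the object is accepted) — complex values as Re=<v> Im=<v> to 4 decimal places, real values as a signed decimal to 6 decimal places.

Clebsch–Gordan coefficient, −√(16/35) ≈ -0.676123

This is a Clebsch–Gordan (vector-coupling) coefficient.
√[6·1!3!2!/7! · 0!4!2!1!1!4!] = √(576/35)
  +(−1)^1/∏(1,0,3,1,0,1)! = -1/6  (running -1/6)
⟨..|..⟩ = √(576/35)·(-1/6) = -0.676123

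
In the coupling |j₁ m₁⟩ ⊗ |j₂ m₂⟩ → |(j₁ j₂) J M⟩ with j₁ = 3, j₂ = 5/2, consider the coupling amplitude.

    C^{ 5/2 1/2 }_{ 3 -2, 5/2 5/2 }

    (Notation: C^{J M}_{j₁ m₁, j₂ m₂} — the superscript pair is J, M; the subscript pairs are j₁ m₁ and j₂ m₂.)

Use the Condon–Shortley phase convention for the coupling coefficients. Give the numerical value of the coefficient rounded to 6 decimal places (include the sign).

-0.597614  (= −√(5/14))

j₁+j₂−J=3  J+j₁−j₂=3  J−j₁+j₂=2  j₁+j₂+J+1=9
(j₁±m₁, j₂±m₂, J±M) = (1,5,5,0,3,2)
P² = 1440/7
sum k=3..3:
  [3] −1/24 = -1/24
S = -1/24
C² = P²·S² = 5/14 ; C = -0.597614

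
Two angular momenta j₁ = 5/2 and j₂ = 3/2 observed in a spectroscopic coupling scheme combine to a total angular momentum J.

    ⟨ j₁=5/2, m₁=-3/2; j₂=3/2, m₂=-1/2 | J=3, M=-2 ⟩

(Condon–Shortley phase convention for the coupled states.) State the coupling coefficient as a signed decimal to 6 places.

triangle: 1!×4!×2!/8! = 48/40320
(j±m)!: 1!×4!×1!×2!×1!×5! = 5760
prefactor² = (2J+1)×Δ×N² = 48
  k=0: +1/(0!×1!×4!×1!×0!×1!) = 1/24
  k=1: −1/(1!×0!×3!×0!×1!×2!) = -1/12
Σ = -1/24  ⇒  CG² = 48×(-1/24)² = 1/12
CG = −√(1/12) = -0.288675

−√(1/12) ≈ -0.288675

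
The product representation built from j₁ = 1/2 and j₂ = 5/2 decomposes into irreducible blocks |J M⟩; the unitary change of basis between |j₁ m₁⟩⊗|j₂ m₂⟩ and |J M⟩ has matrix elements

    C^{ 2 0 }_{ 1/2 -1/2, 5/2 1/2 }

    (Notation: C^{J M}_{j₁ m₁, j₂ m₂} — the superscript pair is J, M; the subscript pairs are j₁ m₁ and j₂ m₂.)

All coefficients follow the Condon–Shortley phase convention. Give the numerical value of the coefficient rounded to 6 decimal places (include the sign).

-0.707107  (= −√(1/2))

√[5·1!0!4!/6! · 0!1!3!2!2!2!] = √(8)
  +(−1)^1/∏(1,0,0,2,0,2)! = -1/4  (running -1/4)
⟨..|..⟩ = √(8)·(-1/4) = -0.707107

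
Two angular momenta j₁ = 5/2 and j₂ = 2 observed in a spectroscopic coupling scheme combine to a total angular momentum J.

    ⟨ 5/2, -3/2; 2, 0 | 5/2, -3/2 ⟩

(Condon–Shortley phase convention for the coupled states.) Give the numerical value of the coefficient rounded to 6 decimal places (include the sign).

√[6·2!3!2!/8! · 1!4!2!2!1!4!] = √(288/35)
  +(−1)^1/∏(1,1,3,1,0,1)! = -1/6  (running -1/6)
  +(−1)^2/∏(2,0,2,0,1,2)! = 1/8  (running -1/24)
⟨..|..⟩ = √(288/35)·(-1/24) = -0.119523

-0.119523  (= −√(1/70))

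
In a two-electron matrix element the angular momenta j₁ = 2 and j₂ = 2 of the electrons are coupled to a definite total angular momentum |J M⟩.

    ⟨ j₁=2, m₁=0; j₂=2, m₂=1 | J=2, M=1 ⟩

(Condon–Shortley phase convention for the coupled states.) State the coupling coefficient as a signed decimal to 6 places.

−√(1/14) = -0.267261

√[5·2!2!2!/7! · 2!2!3!1!3!1!] = √(8/7)
  +(−1)^1/∏(1,1,1,2,1,0)! = -1/2  (running -1/2)
  +(−1)^2/∏(2,0,0,1,2,1)! = 1/4  (running -1/4)
⟨..|..⟩ = √(8/7)·(-1/4) = -0.267261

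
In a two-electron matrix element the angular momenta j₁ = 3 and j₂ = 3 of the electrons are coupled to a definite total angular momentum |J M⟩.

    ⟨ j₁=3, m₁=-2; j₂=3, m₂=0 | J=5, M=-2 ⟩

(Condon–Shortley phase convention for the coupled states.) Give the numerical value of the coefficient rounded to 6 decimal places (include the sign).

-0.577350

√[11·1!5!5!/12! · 1!5!3!3!3!7!] = √(43200)
  +(−1)^0/∏(0,1,5,3,0,2)! = 1/1440  (running 1/1440)
  +(−1)^1/∏(1,0,4,2,1,3)! = -1/288  (running -1/360)
⟨..|..⟩ = √(43200)·(-1/360) = -0.577350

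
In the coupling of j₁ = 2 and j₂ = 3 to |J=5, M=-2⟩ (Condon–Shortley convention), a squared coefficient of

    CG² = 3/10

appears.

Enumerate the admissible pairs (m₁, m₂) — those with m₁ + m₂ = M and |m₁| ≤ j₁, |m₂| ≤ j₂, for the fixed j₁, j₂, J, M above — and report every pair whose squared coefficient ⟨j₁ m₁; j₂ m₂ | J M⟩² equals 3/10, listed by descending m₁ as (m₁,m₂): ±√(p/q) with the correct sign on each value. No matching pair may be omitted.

(0,-2): +√(3/10)

Admissible pairs with m₁+m₂ = M = -2: (-2,0), (-1,-1), (0,-2), (1,-3)
  (m₁,m₂)=(1,-3): CG² = 1/30, CG = +√(1/30)
  (m₁,m₂)=(0,-2): CG² = 3/10, CG = +√(3/10)   ← matches the target
  (m₁,m₂)=(-1,-1): CG² = 1/2, CG = +√(1/2)
  (m₁,m₂)=(-2,0): CG² = 1/6, CG = +√(1/6)
Pairs with CG² = 3/10: (0,-2): +√(3/10)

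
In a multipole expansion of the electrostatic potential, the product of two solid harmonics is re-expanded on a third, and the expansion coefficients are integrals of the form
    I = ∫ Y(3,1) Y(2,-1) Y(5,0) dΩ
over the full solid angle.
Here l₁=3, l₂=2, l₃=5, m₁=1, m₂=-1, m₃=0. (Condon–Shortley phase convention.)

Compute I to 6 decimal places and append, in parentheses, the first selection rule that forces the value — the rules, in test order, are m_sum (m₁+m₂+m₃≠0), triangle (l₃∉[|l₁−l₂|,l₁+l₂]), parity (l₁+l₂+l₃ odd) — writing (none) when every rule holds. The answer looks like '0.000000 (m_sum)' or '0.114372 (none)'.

0.169433 (none)

m-sum 0 ✓  L=10 even ✓  1≤5≤5 ✓
Π(2lᵢ+1) = 7×5×11 = 385
triangle coeff Δ(3,2,5) = 1/2310
Σ_t [0,0]: t=0:+1/144 = 1/144
(3j)²=10/231 [(3 2 5; 0 0 0)], sign=-1
Σ_t [0,0]: t=0:+1/288 = 1/288
(3j)²=5/231 [(3 2 5; 1 -1 0)], sign=-1
⇒ 4πI² = 250/693
I = (+1)√(250/693/(4π)) = 0.16943318
No selection rule forces the value: the integral is nonzero (none).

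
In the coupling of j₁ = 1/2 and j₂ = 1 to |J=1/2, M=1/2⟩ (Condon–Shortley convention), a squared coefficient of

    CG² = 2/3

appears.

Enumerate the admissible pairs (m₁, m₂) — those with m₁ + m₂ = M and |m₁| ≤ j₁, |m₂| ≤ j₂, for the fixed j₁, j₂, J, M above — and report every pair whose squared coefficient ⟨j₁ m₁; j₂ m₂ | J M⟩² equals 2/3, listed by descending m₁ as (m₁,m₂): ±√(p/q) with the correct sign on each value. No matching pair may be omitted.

(-1/2,1): −√(2/3)

Admissible pairs with m₁+m₂ = M = 1/2: (-1/2,1), (1/2,0)
  (m₁,m₂)=(1/2,0): CG² = 1/3, CG = +√(1/3)
  (m₁,m₂)=(-1/2,1): CG² = 2/3, CG = −√(2/3)   ← matches the target
Pairs with CG² = 2/3: (-1/2,1): −√(2/3)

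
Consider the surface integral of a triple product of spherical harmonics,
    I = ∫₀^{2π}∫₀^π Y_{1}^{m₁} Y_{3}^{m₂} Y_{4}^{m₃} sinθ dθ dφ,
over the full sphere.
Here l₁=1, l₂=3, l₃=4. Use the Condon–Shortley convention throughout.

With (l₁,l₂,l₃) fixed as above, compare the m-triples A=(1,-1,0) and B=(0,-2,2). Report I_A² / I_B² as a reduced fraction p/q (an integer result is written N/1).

1/2

Shared (l₁,l₂,l₃)=(1,3,4): N and (l;000)² cancel in I_A²/I_B².
A: Δ = 0!·2!·6!/9! = 1/252; Racah Σ t=0..0: t=0:+1/96 = 1/96; ⇒ 3j(1 3 4; 1 -1 0)² = 1/42, sgn +1
B: Δ = 0!·2!·6!/9! = 1/252; Racah Σ t=0..0: t=0:+1/120 = 1/120; ⇒ 3j(1 3 4; 0 -2 2)² = 1/21, sgn +1
I_A²/I_B² = (1/42)/(1/21) = 1/2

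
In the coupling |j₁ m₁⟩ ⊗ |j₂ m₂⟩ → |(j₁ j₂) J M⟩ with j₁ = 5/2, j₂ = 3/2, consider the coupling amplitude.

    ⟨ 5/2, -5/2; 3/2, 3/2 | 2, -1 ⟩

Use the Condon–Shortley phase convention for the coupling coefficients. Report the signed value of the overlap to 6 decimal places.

+√(5/14) = +0.597614

triangle: 2!×3!×1!/7! = 12/5040
(j±m)!: 0!×5!×3!×0!×1!×3! = 4320
prefactor² = (2J+1)×Δ×N² = 360/7
  k=2: +1/(2!×0!×3!×1!×0!×0!) = 1/12
Σ = 1/12  ⇒  CG² = 360/7×(1/12)² = 5/14
CG = +√(5/14) = +0.597614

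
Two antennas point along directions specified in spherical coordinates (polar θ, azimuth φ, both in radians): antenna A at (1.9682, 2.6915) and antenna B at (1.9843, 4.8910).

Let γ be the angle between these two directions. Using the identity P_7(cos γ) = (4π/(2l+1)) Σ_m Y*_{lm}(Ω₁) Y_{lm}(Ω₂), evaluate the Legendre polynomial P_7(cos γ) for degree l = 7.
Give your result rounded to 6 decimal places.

Term-by-term m-sum for l=7 (normalisation 4π/15 = 0.837758):
  [-7]  conj(Y_{7,-7})(Ω₁) = +0.283355-0.002566i ; Y_{7,-7}(Ω₂) = -0.256235-0.085061i ; Δ = -0.072824-0.023445i
  [-6]  conj(Y_{7,-6})(Ω₁) = +0.402444+0.189973i ; Y_{7,-6}(Ω₂) = +0.212178-0.389194i ; Δ = +0.159326-0.116321i
  [-5]  conj(Y_{7,-5})(Ω₁) = +0.145611+0.180187i ; Y_{7,-5}(Ω₂) = +0.202261+0.162806i ; Δ = +0.000116+0.060151i
  [-4]  conj(Y_{7,-4})(Ω₁) = -0.049185-0.210466i ; Y_{7,-4}(Ω₂) = +0.141137-0.122406i ; Δ = -0.032704-0.023684i
  [-3]  conj(Y_{7,-3})(Ω₁) = +0.069769-0.311240i ; Y_{7,-3}(Ω₂) = +0.170387+0.286953i ; Δ = +0.101199-0.033011i
  [-2]  conj(Y_{7,-2})(Ω₁) = -0.055405+0.069846i ; Y_{7,-2}(Ω₂) = +0.047777-0.017832i ; Δ = -0.001402+0.004325i
  [-1]  conj(Y_{7,-1})(Ω₁) = -0.294696+0.142388i ; Y_{7,-1}(Ω₂) = +0.059217+0.328007i ; Δ = -0.064155-0.088231i
  [+0]  conj(Y_{7,0})(Ω₁) = +0.050830-0.000000i ; Y_{7,0}(Ω₂) = +0.010989+0.000000i ; Δ = +0.000559+0.000000i
  [+1]  conj(Y_{7,1})(Ω₁) = +0.294696+0.142388i ; Y_{7,1}(Ω₂) = -0.059217+0.328007i ; Δ = -0.064155+0.088231i
  [+2]  conj(Y_{7,2})(Ω₁) = -0.055405-0.069846i ; Y_{7,2}(Ω₂) = +0.047777+0.017832i ; Δ = -0.001402-0.004325i
  [+3]  conj(Y_{7,3})(Ω₁) = -0.069769-0.311240i ; Y_{7,3}(Ω₂) = -0.170387+0.286953i ; Δ = +0.101199+0.033011i
  [+4]  conj(Y_{7,4})(Ω₁) = -0.049185+0.210466i ; Y_{7,4}(Ω₂) = +0.141137+0.122406i ; Δ = -0.032704+0.023684i
  [+5]  conj(Y_{7,5})(Ω₁) = -0.145611+0.180187i ; Y_{7,5}(Ω₂) = -0.202261+0.162806i ; Δ = +0.000116-0.060151i
  [+6]  conj(Y_{7,6})(Ω₁) = +0.402444-0.189973i ; Y_{7,6}(Ω₂) = +0.212178+0.389194i ; Δ = +0.159326+0.116321i
  [+7]  conj(Y_{7,7})(Ω₁) = -0.283355-0.002566i ; Y_{7,7}(Ω₂) = +0.256235-0.085061i ; Δ = -0.072824+0.023445i
Total Σ_m = +0.179672-0.000000i. Multiply by 0.837758: +0.150522-0.000000i. P_7(cos γ) = 0.150522

0.150522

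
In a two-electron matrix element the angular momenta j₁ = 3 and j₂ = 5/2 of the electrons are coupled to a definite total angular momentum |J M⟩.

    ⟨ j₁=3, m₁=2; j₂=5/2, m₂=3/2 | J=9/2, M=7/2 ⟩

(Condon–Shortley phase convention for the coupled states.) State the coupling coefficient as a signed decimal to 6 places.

+0.100504

j₁+j₂−J=1  J+j₁−j₂=5  J−j₁+j₂=4  j₁+j₂+J+1=11
(j₁±m₁, j₂±m₂, J±M) = (5,1,4,1,8,1)
P² = 921600/11
sum k=0..1:
  [0] +1/576 = 1/576
  [1] −1/720 = -1/720
S = 1/2880
C² = P²·S² = 1/99 ; C = +0.100504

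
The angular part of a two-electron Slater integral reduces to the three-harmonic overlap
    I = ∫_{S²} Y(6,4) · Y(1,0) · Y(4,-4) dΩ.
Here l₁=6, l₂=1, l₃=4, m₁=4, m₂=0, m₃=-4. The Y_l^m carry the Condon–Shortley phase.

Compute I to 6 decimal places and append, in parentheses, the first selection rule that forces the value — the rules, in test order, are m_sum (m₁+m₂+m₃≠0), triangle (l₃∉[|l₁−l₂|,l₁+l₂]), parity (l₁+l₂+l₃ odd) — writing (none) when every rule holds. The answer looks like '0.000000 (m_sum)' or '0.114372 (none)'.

|6−1|≤4≤6+1 violated ⇒ I = 0

0.000000 (triangle)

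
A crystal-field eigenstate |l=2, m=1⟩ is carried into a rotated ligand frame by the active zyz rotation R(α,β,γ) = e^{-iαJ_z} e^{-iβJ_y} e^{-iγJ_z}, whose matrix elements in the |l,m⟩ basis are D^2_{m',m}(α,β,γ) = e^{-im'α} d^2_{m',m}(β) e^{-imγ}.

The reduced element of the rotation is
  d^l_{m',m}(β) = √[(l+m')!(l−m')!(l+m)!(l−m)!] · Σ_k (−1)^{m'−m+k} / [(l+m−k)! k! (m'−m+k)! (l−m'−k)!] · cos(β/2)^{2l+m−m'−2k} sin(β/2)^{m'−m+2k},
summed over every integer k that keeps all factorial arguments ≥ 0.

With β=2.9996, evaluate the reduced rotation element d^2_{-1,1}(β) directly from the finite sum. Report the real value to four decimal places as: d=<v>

d=-0.9749

d^2_{-1,1}(β=2.9996) via the finite sum:
Half-angle: c=0.070937, s=0.997481. N=√(1·6·6·1)=6.000000
k: max(0,(1)−(-1))=2 … min(2+(1),2−(-1))=3
  k=2: (−1)^0·6.0000/(2)·0.0709^2·0.9975^2 = +0.015020
  k=3: (−1)^1·6.0000/(6)·0.0709^0·0.9975^4 = -0.989961
d^2_{-1,1}(2.9996) = +0.015020 -0.989961 = -0.974941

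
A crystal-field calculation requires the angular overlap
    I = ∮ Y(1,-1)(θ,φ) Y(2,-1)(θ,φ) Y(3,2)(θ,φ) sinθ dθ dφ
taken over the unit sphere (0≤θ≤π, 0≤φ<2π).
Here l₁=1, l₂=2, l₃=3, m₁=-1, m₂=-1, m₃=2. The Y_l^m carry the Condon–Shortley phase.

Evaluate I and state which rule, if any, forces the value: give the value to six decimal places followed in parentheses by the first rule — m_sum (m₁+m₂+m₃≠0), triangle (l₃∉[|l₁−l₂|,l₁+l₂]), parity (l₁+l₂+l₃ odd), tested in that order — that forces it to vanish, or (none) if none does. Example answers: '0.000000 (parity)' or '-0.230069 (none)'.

0.261169 (none)

m-sum 0 ✓  L=6 even ✓  1≤3≤3 ✓
Π(2lᵢ+1) = 3×5×7 = 105
triangle coeff Δ(1,2,3) = 1/105
Σ_t [0,0]: t=0:+1/4 = 1/4
(3j)²=3/35 [(1 2 3; 0 0 0)], sign=-1
Σ_t [0,0]: t=0:+1/12 = 1/12
(3j)²=2/21 [(1 2 3; -1 -1 2)], sign=-1
⇒ 4πI² = 6/7
I = (+1)√(6/7/(4π)) = 0.26116903
No selection rule forces the value: the integral is nonzero (none).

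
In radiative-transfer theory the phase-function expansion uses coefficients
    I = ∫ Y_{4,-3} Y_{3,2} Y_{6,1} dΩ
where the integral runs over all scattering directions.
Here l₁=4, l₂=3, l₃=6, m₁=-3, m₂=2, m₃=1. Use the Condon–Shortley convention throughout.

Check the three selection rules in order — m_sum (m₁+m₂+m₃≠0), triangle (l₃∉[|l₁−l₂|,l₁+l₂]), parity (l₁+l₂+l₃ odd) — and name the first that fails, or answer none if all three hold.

azimuthal sum: -3 + 2 + 1 = 0  ✓
1 ≤ 6 ≤ 7 (triangle on l)  ✓
L = 4 + 3 + 6 = 13 (odd)  ✗

parity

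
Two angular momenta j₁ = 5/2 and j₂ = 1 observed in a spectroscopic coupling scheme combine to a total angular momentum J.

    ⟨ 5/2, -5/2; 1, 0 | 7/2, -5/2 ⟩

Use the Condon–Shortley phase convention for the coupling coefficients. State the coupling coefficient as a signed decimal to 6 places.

+0.534522

√[8·0!5!2!/8! · 0!5!1!1!1!6!] = √(28800/7)
  +(−1)^0/∏(0,0,5,1,0,1)! = 1/120  (running 1/120)
⟨..|..⟩ = √(28800/7)·(1/120) = +0.534522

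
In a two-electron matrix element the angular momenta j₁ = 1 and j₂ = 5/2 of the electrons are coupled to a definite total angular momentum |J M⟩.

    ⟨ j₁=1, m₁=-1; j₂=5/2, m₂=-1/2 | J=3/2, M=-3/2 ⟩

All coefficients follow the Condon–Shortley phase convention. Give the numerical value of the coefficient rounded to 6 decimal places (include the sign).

√[4·2!0!3!/6! · 0!2!2!3!0!3!] = √(48/5)
  +(−1)^2/∏(2,0,0,0,0,3)! = 1/12  (running 1/12)
⟨..|..⟩ = √(48/5)·(1/12) = +0.258199

+0.258199  (= +√(1/15))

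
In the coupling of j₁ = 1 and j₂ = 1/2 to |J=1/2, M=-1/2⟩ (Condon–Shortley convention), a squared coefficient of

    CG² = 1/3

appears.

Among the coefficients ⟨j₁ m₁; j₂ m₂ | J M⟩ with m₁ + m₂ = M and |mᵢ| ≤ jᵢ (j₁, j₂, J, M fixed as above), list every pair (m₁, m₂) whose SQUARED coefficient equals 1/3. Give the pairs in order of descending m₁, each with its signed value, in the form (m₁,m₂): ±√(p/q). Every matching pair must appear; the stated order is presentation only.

Admissible pairs with m₁+m₂ = M = -1/2: (-1,1/2), (0,-1/2)
  (m₁,m₂)=(0,-1/2): CG² = 1/3, CG = +√(1/3)   ← matches the target
  (m₁,m₂)=(-1,1/2): CG² = 2/3, CG = −√(2/3)
Pairs with CG² = 1/3: (0,-1/2): +√(1/3)

(0,-1/2): +√(1/3)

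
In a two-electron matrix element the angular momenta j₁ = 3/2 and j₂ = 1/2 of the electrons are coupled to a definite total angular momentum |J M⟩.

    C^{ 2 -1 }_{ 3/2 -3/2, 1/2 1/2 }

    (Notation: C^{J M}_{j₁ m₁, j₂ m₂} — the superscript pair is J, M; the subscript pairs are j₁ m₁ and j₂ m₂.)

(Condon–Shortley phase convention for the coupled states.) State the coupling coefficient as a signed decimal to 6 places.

+√(1/4) ≈ +0.500000

triangle: 0!·3!·1!/5! = 6/120
(j±m)!: 0!·3!·1!·0!·1!·3! = 36
prefactor² = (2J+1)·Δ·N² = 9
  k=0: +1/(0!·0!·3!·1!·0!·0!) = 1/6
Σ = 1/6  ⇒  CG² = 9·(1/6)² = 1/4
CG = +√(1/4) = +0.500000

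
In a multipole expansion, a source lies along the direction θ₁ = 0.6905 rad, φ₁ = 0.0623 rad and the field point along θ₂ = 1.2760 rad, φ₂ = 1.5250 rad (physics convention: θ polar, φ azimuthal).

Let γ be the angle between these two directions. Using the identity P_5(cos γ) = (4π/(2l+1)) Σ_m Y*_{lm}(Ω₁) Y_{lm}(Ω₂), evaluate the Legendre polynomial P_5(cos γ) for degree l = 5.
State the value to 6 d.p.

0.346512

Summing Y*_{l m}(θ₁,φ₁)·Y_{l m}(θ₂,φ₂) over m ∈ [−5, 5]; prefactor 4π/(2·5+1) = 1.142397:
  term(m=-5) = 0.00932 - 0.01553j   from Y*(Ω₁)=0.04631 + 0.01491j, Y(Ω₂)=0.08451 - 0.36258j
  term(m=-4) = 0.06044 + 0.02789j   from Y*(Ω₁)=0.18046 + 0.04592j, Y(Ω₂)=0.35150 + 0.06512j
  term(m=-3) = 0.00902 - 0.02683j   from Y*(Ω₁)=0.38196 + 0.07223j, Y(Ω₂)=0.00997 - 0.07213j
  term(m=-2) = 0.13647 + 0.02997j   from Y*(Ω₁)=0.41179 + 0.05158j, Y(Ω₂)=0.33525 + 0.03079j
  term(m=-1) = -0.00002 + 0.00019j   from Y*(Ω₁)=0.01978 + 0.00123j, Y(Ω₂)=-0.00045 + 0.00985j
  term(m=+0) = -0.12713 + 0.00000j   from Y*(Ω₁)=-0.39217 + 0.00000j, Y(Ω₂)=0.32416 + 0.00000j
  term(m=+1) = -0.00002 - 0.00019j   from Y*(Ω₁)=-0.01978 + 0.00123j, Y(Ω₂)=0.00045 + 0.00985j
  term(m=+2) = 0.13647 - 0.02997j   from Y*(Ω₁)=0.41179 - 0.05158j, Y(Ω₂)=0.33525 - 0.03079j
  term(m=+3) = 0.00902 + 0.02683j   from Y*(Ω₁)=-0.38196 + 0.07223j, Y(Ω₂)=-0.00997 - 0.07213j
  term(m=+4) = 0.06044 - 0.02789j   from Y*(Ω₁)=0.18046 - 0.04592j, Y(Ω₂)=0.35150 - 0.06512j
  term(m=+5) = 0.00932 + 0.01553j   from Y*(Ω₁)=-0.04631 + 0.01491j, Y(Ω₂)=-0.08451 - 0.36258j
Σ over m = 0.30332 + 0.00000j; ×(4π/11) → 0.34651 + 0.00000j. Real part: 0.346512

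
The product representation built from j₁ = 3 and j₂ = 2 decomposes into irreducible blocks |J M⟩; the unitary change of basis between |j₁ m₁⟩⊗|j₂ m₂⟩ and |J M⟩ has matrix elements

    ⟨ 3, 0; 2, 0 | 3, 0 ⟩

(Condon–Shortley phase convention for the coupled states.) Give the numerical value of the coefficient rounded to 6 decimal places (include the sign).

-0.516398  (= −√(4/15))

triangle: 2!*4!*2!/9! = 96/362880
(j±m)!: 3!*3!*2!*2!*3!*3! = 5184
prefactor² = (2J+1)*Δ*N² = 48/5
  k=0: +1/(0!*2!*3!*2!*1!*0!) = 1/24
  k=1: −1/(1!*1!*2!*1!*2!*1!) = -1/4
  k=2: +1/(2!*0!*1!*0!*3!*2!) = 1/24
Σ = -1/6  ⇒  CG² = 48/5*(-1/6)² = 4/15
CG = −√(4/15) = -0.516398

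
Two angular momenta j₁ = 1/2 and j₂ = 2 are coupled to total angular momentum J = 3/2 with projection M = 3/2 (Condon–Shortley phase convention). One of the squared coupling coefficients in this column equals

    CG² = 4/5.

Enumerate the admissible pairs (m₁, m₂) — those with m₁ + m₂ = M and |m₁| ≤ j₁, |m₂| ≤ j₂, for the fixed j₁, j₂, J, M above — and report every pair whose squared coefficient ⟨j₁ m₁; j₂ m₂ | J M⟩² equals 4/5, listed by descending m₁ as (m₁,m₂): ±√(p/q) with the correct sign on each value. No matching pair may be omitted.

(-1/2,2): −√(4/5)

Admissible pairs with m₁+m₂ = M = 3/2: (-1/2,2), (1/2,1)
  (m₁,m₂)=(1/2,1): CG² = 1/5, CG = +√(1/5)
  (m₁,m₂)=(-1/2,2): CG² = 4/5, CG = −√(4/5)   ← matches the target
Pairs with CG² = 4/5: (-1/2,2): −√(4/5)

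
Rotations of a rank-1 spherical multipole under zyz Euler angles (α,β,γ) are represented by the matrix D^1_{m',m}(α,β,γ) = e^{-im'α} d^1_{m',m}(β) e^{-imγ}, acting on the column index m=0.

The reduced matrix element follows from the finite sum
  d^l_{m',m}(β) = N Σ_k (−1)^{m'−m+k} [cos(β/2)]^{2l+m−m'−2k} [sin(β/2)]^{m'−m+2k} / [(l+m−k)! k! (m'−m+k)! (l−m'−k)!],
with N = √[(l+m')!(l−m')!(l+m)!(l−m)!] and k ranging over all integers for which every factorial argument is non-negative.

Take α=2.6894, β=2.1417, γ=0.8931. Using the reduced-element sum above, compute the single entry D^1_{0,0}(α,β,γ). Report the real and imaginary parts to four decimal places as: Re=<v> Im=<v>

Split into d^1_{0,0}(β=2.1417) × two z-phases.
With c≡cos(β/2)=0.479378 and s≡sin(β/2)=0.877608, N=[1·1·1·1]^{1/2}=1.000000
k∈{0,1} keeps every argument non-negative
  k=0: (−1)^0·1.0000/(1)·0.4794^2·0.8776^0 = +0.229804
  k=1: (−1)^1·1.0000/(1)·0.4794^0·0.8776^2 = -0.770196
d^1_{0,0}(2.1417) = +0.229804 -0.770196 = -0.540393
D = (+1.000000+0.000000i)·(-0.540393)·(+1.000000+0.000000i) = -0.540393+0.000000i

Re=-0.5404 Im=0.0000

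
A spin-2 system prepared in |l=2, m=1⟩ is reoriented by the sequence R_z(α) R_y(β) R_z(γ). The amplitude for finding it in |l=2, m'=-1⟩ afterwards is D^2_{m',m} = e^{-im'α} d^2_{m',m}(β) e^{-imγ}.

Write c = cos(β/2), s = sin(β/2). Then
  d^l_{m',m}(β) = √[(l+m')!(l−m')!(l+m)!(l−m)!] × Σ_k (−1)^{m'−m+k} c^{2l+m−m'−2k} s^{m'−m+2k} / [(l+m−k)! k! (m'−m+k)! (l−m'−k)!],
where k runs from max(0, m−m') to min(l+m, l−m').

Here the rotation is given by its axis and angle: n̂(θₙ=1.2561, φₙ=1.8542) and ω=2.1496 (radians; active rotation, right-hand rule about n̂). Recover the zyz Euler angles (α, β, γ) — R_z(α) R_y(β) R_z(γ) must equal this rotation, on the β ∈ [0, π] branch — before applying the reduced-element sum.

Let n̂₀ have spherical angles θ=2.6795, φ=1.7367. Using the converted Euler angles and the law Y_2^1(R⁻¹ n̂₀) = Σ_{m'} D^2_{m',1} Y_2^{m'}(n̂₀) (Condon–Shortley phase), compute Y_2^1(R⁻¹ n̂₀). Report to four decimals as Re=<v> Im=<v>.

Re=-0.3612 Im=-0.0840

Axis–angle → zyz. n̂ = (sinθₙcosφₙ, sinθₙsinφₙ, cosθₙ) = (-0.265893, +0.912959, +0.309528), ω = 2.1496.
R = I cosω + sinω [n̂]ₓ + (1−cosω) n̂n̂ᵀ gives
  R = [-0.437650, -0.634650, +0.636932; -0.116427, +0.742411, +0.659751; -0.891576, +0.214583, -0.398807]
β = atan2(√(R₁₃²+R₂₃²), R₃₃) = 1.981011; α = atan2(R₂₃, R₁₃) mod 2π = 0.802994; γ = atan2(R₃₂, −R₃₁) mod 2π = 0.236187
Need the full column D^2_{m',1} for m'=−2..2 at α=0.8030, β=1.9810, γ=0.2362.
cos(β/2)=0.548267, sin(β/2)=0.836303
d^2_{-2,1}: single k=3 term ⇒ +0.641377;  D = +0.128047+0.628465i
d^2_{-1,1}: k∈[2..3] ⇒ +0.630715 -0.489165 = +0.141550;  D = +0.119414+0.076004i
d^2_{0,1}: k∈[1..2] ⇒ +0.337610 -0.785524 = -0.447913;  D = -0.435478+0.104810i
d^2_{1,1}: k∈[0..1] ⇒ +0.090358 -0.630715 = -0.540357;  D = -0.273921+0.465782i
d^2_{2,1}: single k=0 term ⇒ -0.275658;  D = +0.073893+0.265569i
Y_2^{m'}(θ=2.6795,φ=1.7367) and Σ D·Y over m':
  (+0.1280+0.6285i)·(-0.0726+0.0250i)  (+0.1194+0.0760i)·(+0.0509+0.3041i)  (-0.4355+0.1048i)·(+0.4427+0.0000i)  (-0.2739+0.4658i)·(-0.0509+0.3041i)  (+0.0739+0.2656i)·(-0.0726-0.0250i)
Y_2^1(R⁻¹ n̂) = -0.361242-0.083964i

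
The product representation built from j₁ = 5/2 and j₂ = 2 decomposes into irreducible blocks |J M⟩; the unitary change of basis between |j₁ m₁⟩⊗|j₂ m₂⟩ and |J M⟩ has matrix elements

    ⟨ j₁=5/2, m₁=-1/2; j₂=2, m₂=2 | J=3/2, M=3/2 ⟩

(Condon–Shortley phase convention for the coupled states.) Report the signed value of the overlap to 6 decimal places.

-0.338062  (= −√(4/35))

triangle: 3!*2!*1!/7! = 12/5040
(j±m)!: 2!*3!*4!*0!*3!*0! = 1728
prefactor² = (2J+1)*Δ*N² = 576/35
  k=3: −1/(3!*0!*0!*1!*2!*0!) = -1/12
Σ = -1/12  ⇒  CG² = 576/35*(-1/12)² = 4/35
CG = −√(4/35) = -0.338062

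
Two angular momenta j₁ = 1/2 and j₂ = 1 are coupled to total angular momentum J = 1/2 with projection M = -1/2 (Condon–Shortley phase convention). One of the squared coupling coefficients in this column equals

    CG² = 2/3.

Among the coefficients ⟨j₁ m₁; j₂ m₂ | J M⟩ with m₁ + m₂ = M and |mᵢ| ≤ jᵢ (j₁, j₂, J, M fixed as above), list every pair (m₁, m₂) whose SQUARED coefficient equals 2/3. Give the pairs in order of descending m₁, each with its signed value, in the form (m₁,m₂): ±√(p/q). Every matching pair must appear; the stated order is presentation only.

Admissible pairs with m₁+m₂ = M = -1/2: (-1/2,0), (1/2,-1)
  (m₁,m₂)=(1/2,-1): CG² = 2/3, CG = +√(2/3)   ← matches the target
  (m₁,m₂)=(-1/2,0): CG² = 1/3, CG = −√(1/3)
Pairs with CG² = 2/3: (1/2,-1): +√(2/3)

(1/2,-1): +√(2/3)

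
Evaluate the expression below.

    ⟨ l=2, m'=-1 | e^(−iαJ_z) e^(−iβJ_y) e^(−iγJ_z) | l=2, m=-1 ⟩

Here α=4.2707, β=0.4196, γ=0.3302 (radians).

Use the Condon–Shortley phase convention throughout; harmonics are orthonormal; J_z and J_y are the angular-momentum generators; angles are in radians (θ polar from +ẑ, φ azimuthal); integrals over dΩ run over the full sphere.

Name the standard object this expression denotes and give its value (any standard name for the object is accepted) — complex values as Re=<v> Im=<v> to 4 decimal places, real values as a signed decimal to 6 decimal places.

Wigner D-matrix element, Re=-0.0880 Im=-0.7857

This is a Wigner D-matrix element — the rotation-matrix element ⟨l m'| R(α,β,γ) |l m⟩ in the angular-momentum basis.
First d^2_{-1,-1}(β=0.4196), then the phase factors e^{-i(-1)α} and e^{-i(-1)γ}:
Half-angle: c=0.978073, s=0.208264. N=√(1·6·1·6)=6.000000
The bounds max(0,m−m')=0 and min(l+m,l−m')=1 give 2 terms
  k=0: (−1)^0·6.0000/(6)·0.9781^4·0.2083^0 = +0.915133
  k=1: (−1)^1·6.0000/(2)·0.9781^2·0.2083^2 = -0.124478
d^2_{-1,-1}(0.4196) = +0.915133 -0.124478 = +0.790655
Attach z-rotation phases: D = e^{-i(-1)(4.2707)}·(+0.790655)·e^{-i(-1)(0.3302)} = -0.087967-0.785746i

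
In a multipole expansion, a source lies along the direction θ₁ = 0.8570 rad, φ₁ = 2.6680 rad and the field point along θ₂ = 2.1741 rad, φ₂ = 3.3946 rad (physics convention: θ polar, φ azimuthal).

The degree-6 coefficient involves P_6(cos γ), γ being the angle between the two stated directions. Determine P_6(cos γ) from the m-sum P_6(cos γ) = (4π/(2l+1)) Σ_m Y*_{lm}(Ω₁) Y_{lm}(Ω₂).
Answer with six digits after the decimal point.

Summing Y*_{l m}(θ₁,φ₁)·Y_{l m}(θ₂,φ₂) over m ∈ [−6, 6]; prefactor 4π/(2·6+1) = 0.966644:
  [-6]  conj(Y_{6,-6})(Ω₁) = -0.086079-0.026631i ; Y_{6,-6}(Ω₂) = +0.007942-0.150415i ; Δ = -0.004689+0.012736i
  [-5]  conj(Y_{6,-5})(Ω₁) = +0.193405+0.188905i ; Y_{6,-5}(Ω₂) = +0.108217-0.342830i ; Δ = +0.085692-0.045862i
  [-4]  conj(Y_{6,-4})(Ω₁) = -0.137579-0.410243i ; Y_{6,-4}(Ω₂) = +0.220989-0.353451i ; Δ = -0.175404-0.042032i
  [-3]  conj(Y_{6,-3})(Ω₁) = -0.047211+0.312340i ; Y_{6,-3}(Ω₂) = +0.080991-0.076828i ; Δ = +0.020173+0.028924i
  [-2]  conj(Y_{6,-2})(Ω₁) = -0.070889+0.098542i ; Y_{6,-2}(Ω₂) = -0.265567+0.147161i ; Δ = +0.004324-0.036601i
  [-1]  conj(Y_{6,-1})(Ω₁) = +0.325872-0.167008i ; Y_{6,-1}(Ω₂) = -0.230625+0.059628i ; Δ = -0.065196+0.057947i
  [+0]  conj(Y_{6,0})(Ω₁) = +0.020587-0.000000i ; Y_{6,0}(Ω₂) = +0.245648+0.000000i ; Δ = +0.005057+0.000000i
  [+1]  conj(Y_{6,1})(Ω₁) = -0.325872-0.167008i ; Y_{6,1}(Ω₂) = +0.230625+0.059628i ; Δ = -0.065196-0.057947i
  [+2]  conj(Y_{6,2})(Ω₁) = -0.070889-0.098542i ; Y_{6,2}(Ω₂) = -0.265567-0.147161i ; Δ = +0.004324+0.036601i
  [+3]  conj(Y_{6,3})(Ω₁) = +0.047211+0.312340i ; Y_{6,3}(Ω₂) = -0.080991-0.076828i ; Δ = +0.020173-0.028924i
  [+4]  conj(Y_{6,4})(Ω₁) = -0.137579+0.410243i ; Y_{6,4}(Ω₂) = +0.220989+0.353451i ; Δ = -0.175404+0.042032i
  [+5]  conj(Y_{6,5})(Ω₁) = -0.193405+0.188905i ; Y_{6,5}(Ω₂) = -0.108217-0.342830i ; Δ = +0.085692+0.045862i
  [+6]  conj(Y_{6,6})(Ω₁) = -0.086079+0.026631i ; Y_{6,6}(Ω₂) = +0.007942+0.150415i ; Δ = -0.004689-0.012736i
Total Σ_m = -0.265144-0.000000i. Multiply by 0.966644: -0.256300-0.000000i. P_6(cos γ) = -0.256300

-0.256300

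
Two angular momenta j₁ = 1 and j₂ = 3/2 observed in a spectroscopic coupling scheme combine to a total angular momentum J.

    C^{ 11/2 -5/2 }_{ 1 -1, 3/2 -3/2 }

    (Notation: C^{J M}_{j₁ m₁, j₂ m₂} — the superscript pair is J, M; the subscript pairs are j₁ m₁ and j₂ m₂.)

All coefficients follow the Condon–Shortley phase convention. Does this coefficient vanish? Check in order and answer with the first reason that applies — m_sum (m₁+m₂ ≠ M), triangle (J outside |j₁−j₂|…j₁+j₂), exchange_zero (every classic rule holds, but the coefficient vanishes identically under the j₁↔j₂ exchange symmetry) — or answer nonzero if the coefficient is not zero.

m-sum: m₁+m₂ = -1+(-3/2) = -5/2, M = -5/2  ✓
triangle: need |j₁−j₂| ≤ J ≤ j₁+j₂, i.e. J ∈ [1/2, 5/2]; J = 11/2 is outside ✗ ⇒ coefficient is 0

triangle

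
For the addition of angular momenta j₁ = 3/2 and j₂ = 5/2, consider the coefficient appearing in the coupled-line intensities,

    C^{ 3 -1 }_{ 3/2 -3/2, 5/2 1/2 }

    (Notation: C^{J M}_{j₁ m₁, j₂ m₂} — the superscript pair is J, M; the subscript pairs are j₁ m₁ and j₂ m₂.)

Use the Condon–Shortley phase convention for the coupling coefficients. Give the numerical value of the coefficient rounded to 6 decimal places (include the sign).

−√(9/20) ≈ -0.670820

j₁+j₂−J=1  J+j₁−j₂=2  J−j₁+j₂=4  j₁+j₂+J+1=8
(j₁±m₁, j₂±m₂, J±M) = (0,3,3,2,2,4)
P² = 144/5
sum k=1..1:
  [1] −1/8 = -1/8
S = -1/8
C² = P²·S² = 9/20 ; C = -0.670820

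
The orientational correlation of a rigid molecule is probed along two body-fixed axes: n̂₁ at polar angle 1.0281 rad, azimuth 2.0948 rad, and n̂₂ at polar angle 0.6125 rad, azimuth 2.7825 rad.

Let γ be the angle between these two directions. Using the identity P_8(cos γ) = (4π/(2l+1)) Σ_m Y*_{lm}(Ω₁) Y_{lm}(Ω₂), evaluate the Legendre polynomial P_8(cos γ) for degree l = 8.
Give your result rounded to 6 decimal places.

-0.031704

Addition theorem: P_8(cos γ) = (4π/17) Σ_m Y*_{lm}(Ω₁) Y_{lm}(Ω₂), m = −8…8:
  m=-8: Y*=(-0.074093, -0.129299)  Y=(-0.005931, 0.001634)  product (0.000651, 0.000646)
  m=-7: Y*=(-0.180634, 0.310829)  Y=(0.028340, -0.020574)  product (0.001276, 0.012525)
  m=-6: Y*=(0.445361, 0.001082)  Y=(-0.067739, 0.102549)  product (-0.030279, 0.045598)
  m=-5: Y*=(-0.096416, -0.167781)  Y=(0.065560, -0.286882)  product (-0.054454, 0.016660)
  m=-4: Y*=(0.119540, -0.206278)  Y=(0.063035, 0.466092)  product (0.103680, 0.042714)
  m=-3: Y*=(-0.328651, -0.000399)  Y=(-0.197721, -0.367568)  product (0.064834, 0.120880)
  m=-2: Y*=(-0.040408, -0.070120)  Y=(-0.007341, -0.006415)  product (-0.000153, 0.000774)
  m=-1: Y*=(-0.171349, 0.296508)  Y=(0.385632, 0.144754)  product (-0.108998, 0.089540)
  m=+0: Y*=(-0.031116, -0.000000)  Y=(-0.128560, 0.000000)  product (0.004000, 0.000000)
  m=+1: Y*=(0.171349, 0.296508)  Y=(-0.385632, 0.144754)  product (-0.108998, -0.089540)
  m=+2: Y*=(-0.040408, 0.070120)  Y=(-0.007341, 0.006415)  product (-0.000153, -0.000774)
  m=+3: Y*=(0.328651, -0.000399)  Y=(0.197721, -0.367568)  product (0.064834, -0.120880)
  m=+4: Y*=(0.119540, 0.206278)  Y=(0.063035, -0.466092)  product (0.103680, -0.042714)
  m=+5: Y*=(0.096416, -0.167781)  Y=(-0.065560, -0.286882)  product (-0.054454, -0.016660)
  m=+6: Y*=(0.445361, -0.001082)  Y=(-0.067739, -0.102549)  product (-0.030279, -0.045598)
  m=+7: Y*=(0.180634, 0.310829)  Y=(-0.028340, -0.020574)  product (0.001276, -0.012525)
  m=+8: Y*=(-0.074093, 0.129299)  Y=(-0.005931, -0.001634)  product (0.000651, -0.000646)
Accumulated sum (-0.042889, -0.000000); after 4π/(2l+1) scaling, (-0.031704, -0.000000) ⇒ P_8 = -0.031704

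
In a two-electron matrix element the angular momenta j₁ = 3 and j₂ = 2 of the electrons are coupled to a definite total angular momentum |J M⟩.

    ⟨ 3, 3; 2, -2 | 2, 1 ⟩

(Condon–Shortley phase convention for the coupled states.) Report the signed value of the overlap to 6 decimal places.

√[5·3!3!1!/8! · 6!0!0!4!3!1!] = √(3240/7)
  +(−1)^0/∏(0,3,0,0,3,1)! = 1/36  (running 1/36)
⟨..|..⟩ = √(3240/7)·(1/36) = +0.597614

+0.597614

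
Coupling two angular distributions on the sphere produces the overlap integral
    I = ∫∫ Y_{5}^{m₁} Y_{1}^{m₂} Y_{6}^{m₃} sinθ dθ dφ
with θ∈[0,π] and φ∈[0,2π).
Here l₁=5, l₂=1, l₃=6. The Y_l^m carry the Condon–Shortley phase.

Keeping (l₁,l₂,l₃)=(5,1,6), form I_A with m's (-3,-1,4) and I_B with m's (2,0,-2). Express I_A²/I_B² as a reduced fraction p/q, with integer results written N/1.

45/32

l's match ⇒ only the (l;m) 3-j factors differ between A and B.
A: triangle coeff Δ(5,1,6) = 1/858; Σ_t [0,0]: t=0:+1/161280 = 1/161280; (3j)²=15/286 [(5 1 6; -3 -1 4)], sign=+1
B: triangle coeff Δ(5,1,6) = 1/858; Σ_t [0,0]: t=0:+1/30240 = 1/30240; (3j)²=16/429 [(5 1 6; 2 0 -2)], sign=+1
I_A²/I_B² = (15/286)/(16/429) = 45/32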